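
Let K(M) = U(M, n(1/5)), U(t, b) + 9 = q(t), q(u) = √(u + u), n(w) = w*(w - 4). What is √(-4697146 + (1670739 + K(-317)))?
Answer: √(-3026416 + I*√634) ≈ 0.007 + 1739.7*I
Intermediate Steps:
n(w) = w*(-4 + w)
q(u) = √2*√u (q(u) = √(2*u) = √2*√u)
U(t, b) = -9 + √2*√t
K(M) = -9 + √2*√M
√(-4697146 + (1670739 + K(-317))) = √(-4697146 + (1670739 + (-9 + √2*√(-317)))) = √(-4697146 + (1670739 + (-9 + √2*(I*√317)))) = √(-4697146 + (1670739 + (-9 + I*√634))) = √(-4697146 + (1670730 + I*√634)) = √(-3026416 + I*√634)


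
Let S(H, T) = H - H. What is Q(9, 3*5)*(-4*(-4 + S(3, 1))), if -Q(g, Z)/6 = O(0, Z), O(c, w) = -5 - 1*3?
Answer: 768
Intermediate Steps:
S(H, T) = 0
O(c, w) = -8 (O(c, w) = -5 - 3 = -8)
Q(g, Z) = 48 (Q(g, Z) = -6*(-8) = 48)
Q(9, 3*5)*(-4*(-4 + S(3, 1))) = 48*(-4*(-4 + 0)) = 48*(-4*(-4)) = 48*16 = 768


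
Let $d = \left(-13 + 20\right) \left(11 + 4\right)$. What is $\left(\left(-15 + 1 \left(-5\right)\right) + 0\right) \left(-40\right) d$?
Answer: $84000$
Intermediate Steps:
$d = 105$ ($d = 7 \cdot 15 = 105$)
$\left(\left(-15 + 1 \left(-5\right)\right) + 0\right) \left(-40\right) d = \left(\left(-15 + 1 \left(-5\right)\right) + 0\right) \left(-40\right) 105 = \left(\left(-15 - 5\right) + 0\right) \left(-40\right) 105 = \left(-20 + 0\right) \left(-40\right) 105 = \left(-20\right) \left(-40\right) 105 = 800 \cdot 105 = 84000$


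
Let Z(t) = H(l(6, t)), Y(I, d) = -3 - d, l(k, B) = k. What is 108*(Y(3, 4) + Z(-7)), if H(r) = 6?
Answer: -108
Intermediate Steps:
Z(t) = 6
108*(Y(3, 4) + Z(-7)) = 108*((-3 - 1*4) + 6) = 108*((-3 - 4) + 6) = 108*(-7 + 6) = 108*(-1) = -108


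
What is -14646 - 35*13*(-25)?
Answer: -3271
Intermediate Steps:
-14646 - 35*13*(-25) = -14646 - 455*(-25) = -14646 - 1*(-11375) = -14646 + 11375 = -3271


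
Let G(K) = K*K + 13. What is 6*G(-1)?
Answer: 84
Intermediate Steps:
G(K) = 13 + K**2 (G(K) = K**2 + 13 = 13 + K**2)
6*G(-1) = 6*(13 + (-1)**2) = 6*(13 + 1) = 6*14 = 84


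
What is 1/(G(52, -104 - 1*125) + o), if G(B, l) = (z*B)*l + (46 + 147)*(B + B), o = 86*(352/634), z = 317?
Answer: -317/1190245052 ≈ -2.6633e-7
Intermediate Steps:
o = 15136/317 (o = 86*(352*(1/634)) = 86*(176/317) = 15136/317 ≈ 47.748)
G(B, l) = 386*B + 317*B*l (G(B, l) = (317*B)*l + (46 + 147)*(B + B) = 317*B*l + 193*(2*B) = 317*B*l + 386*B = 386*B + 317*B*l)
1/(G(52, -104 - 1*125) + o) = 1/(52*(386 + 317*(-104 - 1*125)) + 15136/317) = 1/(52*(386 + 317*(-104 - 125)) + 15136/317) = 1/(52*(386 + 317*(-229)) + 15136/317) = 1/(52*(386 - 72593) + 15136/317) = 1/(52*(-72207) + 15136/317) = 1/(-3754764 + 15136/317) = 1/(-1190245052/317) = -317/1190245052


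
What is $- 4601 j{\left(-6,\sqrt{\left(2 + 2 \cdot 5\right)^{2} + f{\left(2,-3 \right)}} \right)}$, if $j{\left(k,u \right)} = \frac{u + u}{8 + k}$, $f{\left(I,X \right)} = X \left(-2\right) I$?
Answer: $- 9202 \sqrt{39} \approx -57467.0$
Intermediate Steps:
$f{\left(I,X \right)} = - 2 I X$ ($f{\left(I,X \right)} = - 2 X I = - 2 I X$)
$j{\left(k,u \right)} = \frac{2 u}{8 + k}$
$- 4601 j{\left(-6,\sqrt{\left(2 + 2 \cdot 5\right)^{2} + f{\left(2,-3 \right)}} \right)} = - 4601 \frac{2 \sqrt{\left(2 + 2 \cdot 5\right)^{2} - 4 \left(-3\right)}}{8 - 6} = - 4601 \frac{2 \sqrt{\left(2 + 10\right)^{2} + 12}}{2} = - 4601 \cdot 2 \sqrt{12^{2} + 12} \cdot \frac{1}{2} = - 4601 \cdot 2 \sqrt{144 + 12} \cdot \frac{1}{2} = - 4601 \cdot 2 \sqrt{156} \cdot \frac{1}{2} = - 4601 \cdot 2 \cdot 2 \sqrt{39} \cdot \frac{1}{2} = - 4601 \cdot 2 \sqrt{39} = - 9202 \sqrt{39}$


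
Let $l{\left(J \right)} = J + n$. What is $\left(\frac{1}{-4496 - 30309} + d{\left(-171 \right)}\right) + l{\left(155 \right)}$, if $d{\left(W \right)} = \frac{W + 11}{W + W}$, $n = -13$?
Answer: $\frac{847919239}{5951655} \approx 142.47$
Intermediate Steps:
$d{\left(W \right)} = \frac{11 + W}{2 W}$
$l{\left(J \right)} = -13 + J$ ($l{\left(J \right)} = J - 13 = -13 + J$)
$\left(\frac{1}{-4496 - 30309} + d{\left(-171 \right)}\right) + l{\left(155 \right)} = \left(\frac{1}{-4496 - 30309} + \frac{11 - 171}{2 \left(-171\right)}\right) + \left(-13 + 155\right) = \left(\frac{1}{-34805} + \frac{1}{2} \left(- \frac{1}{171}\right) \left(-160\right)\right) + 142 = \left(- \frac{1}{34805} + \frac{80}{171}\right) + 142 = \frac{2784229}{5951655} + 142 = \frac{847919239}{5951655}$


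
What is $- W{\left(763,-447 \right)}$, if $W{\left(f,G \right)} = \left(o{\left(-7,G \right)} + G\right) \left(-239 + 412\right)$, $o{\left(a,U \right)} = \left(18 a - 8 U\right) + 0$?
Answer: $-519519$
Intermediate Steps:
$o{\left(a,U \right)} = - 8 U + 18 a$ ($o{\left(a,U \right)} = \left(- 8 U + 18 a\right) + 0 = - 8 U + 18 a$)
$W{\left(f,G \right)} = -21798 - 1211 G$ ($W{\left(f,G \right)} = \left(\left(- 8 G + 18 \left(-7\right)\right) + G\right) \left(-239 + 412\right) = \left(\left(- 8 G - 126\right) + G\right) 173 = \left(\left(-126 - 8 G\right) + G\right) 173 = \left(-126 - 7 G\right) 173 = -21798 - 1211 G$)
$- W{\left(763,-447 \right)} = - (-21798 - -541317) = - (-21798 + 541317) = \left(-1\right) 519519 = -519519$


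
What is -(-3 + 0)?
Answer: 3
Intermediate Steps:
-(-3 + 0) = -1*(-3) = 3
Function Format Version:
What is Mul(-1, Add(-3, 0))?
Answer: 3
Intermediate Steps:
Mul(-1, Add(-3, 0)) = Mul(-1, -3) = 3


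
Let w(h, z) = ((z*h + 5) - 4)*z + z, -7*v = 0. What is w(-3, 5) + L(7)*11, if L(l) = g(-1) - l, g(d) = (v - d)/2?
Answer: -273/2 ≈ -136.50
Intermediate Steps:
v = 0 (v = -⅐*0 = 0)
w(h, z) = z + z*(1 + h*z) (w(h, z) = ((h*z + 5) - 4)*z + z = ((5 + h*z) - 4)*z + z = (1 + h*z)*z + z = z*(1 + h*z) + z = z + z*(1 + h*z))
g(d) = -d/2 (g(d) = (0 - d)/2 = -d*(½) = -d/2)
L(l) = ½ - l (L(l) = -½*(-1) - l = ½ - l)
w(-3, 5) + L(7)*11 = 5*(2 - 3*5) + (½ - 1*7)*11 = 5*(2 - 15) + (½ - 7)*11 = 5*(-13) - 13/2*11 = -65 - 143/2 = -273/2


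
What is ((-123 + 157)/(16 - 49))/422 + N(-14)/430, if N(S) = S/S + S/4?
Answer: -9887/1197636 ≈ -0.0082554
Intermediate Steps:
N(S) = 1 + S/4 (N(S) = 1 + S*(¼) = 1 + S/4)
((-123 + 157)/(16 - 49))/422 + N(-14)/430 = ((-123 + 157)/(16 - 49))/422 + (1 + (¼)*(-14))/430 = (34/(-33))*(1/422) + (1 - 7/2)*(1/430) = (34*(-1/33))*(1/422) - 5/2*1/430 = -34/33*1/422 - 1/172 = -17/6963 - 1/172 = -9887/1197636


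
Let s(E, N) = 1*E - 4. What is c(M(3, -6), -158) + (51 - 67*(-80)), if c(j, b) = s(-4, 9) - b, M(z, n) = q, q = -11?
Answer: 5561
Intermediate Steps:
M(z, n) = -11
s(E, N) = -4 + E (s(E, N) = E - 4 = -4 + E)
c(j, b) = -8 - b (c(j, b) = (-4 - 4) - b = -8 - b)
c(M(3, -6), -158) + (51 - 67*(-80)) = (-8 - 1*(-158)) + (51 - 67*(-80)) = (-8 + 158) + (51 + 5360) = 150 + 5411 = 5561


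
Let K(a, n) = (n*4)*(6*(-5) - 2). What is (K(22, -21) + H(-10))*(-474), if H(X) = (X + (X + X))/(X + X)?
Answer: -1274823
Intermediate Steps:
K(a, n) = -128*n (K(a, n) = (4*n)*(-30 - 2) = (4*n)*(-32) = -128*n)
H(X) = 3/2 (H(X) = (X + 2*X)/((2*X)) = (3*X)*(1/(2*X)) = 3/2)
(K(22, -21) + H(-10))*(-474) = (-128*(-21) + 3/2)*(-474) = (2688 + 3/2)*(-474) = (5379/2)*(-474) = -1274823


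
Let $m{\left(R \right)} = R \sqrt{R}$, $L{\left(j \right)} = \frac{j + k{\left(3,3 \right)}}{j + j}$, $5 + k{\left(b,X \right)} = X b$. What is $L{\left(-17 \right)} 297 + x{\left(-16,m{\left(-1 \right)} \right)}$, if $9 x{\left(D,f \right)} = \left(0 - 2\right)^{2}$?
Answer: $\frac{34885}{306} \approx 114.0$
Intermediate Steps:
$k{\left(b,X \right)} = -5 + X b$
$L{\left(j \right)} = \frac{4 + j}{2 j}$ ($L{\left(j \right)} = \frac{j + \left(-5 + 3 \cdot 3\right)}{j + j} = \frac{j + \left(-5 + 9\right)}{2 j} = \left(j + 4\right) \frac{1}{2 j} = \left(4 + j\right) \frac{1}{2 j} = \frac{4 + j}{2 j}$)
$m{\left(R \right)} = R^{\frac{3}{2}}$
$x{\left(D,f \right)} = \frac{4}{9}$ ($x{\left(D,f \right)} = \frac{\left(0 - 2\right)^{2}}{9} = \frac{\left(-2\right)^{2}}{9} = \frac{1}{9} \cdot 4 = \frac{4}{9}$)
$L{\left(-17 \right)} 297 + x{\left(-16,m{\left(-1 \right)} \right)} = \frac{4 - 17}{2 \left(-17\right)} 297 + \frac{4}{9} = \frac{1}{2} \left(- \frac{1}{17}\right) \left(-13\right) 297 + \frac{4}{9} = \frac{13}{34} \cdot 297 + \frac{4}{9} = \frac{3861}{34} + \frac{4}{9} = \frac{34885}{306}$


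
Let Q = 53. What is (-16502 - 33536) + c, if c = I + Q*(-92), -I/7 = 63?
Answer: -55355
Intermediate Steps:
I = -441 (I = -7*63 = -441)
c = -5317 (c = -441 + 53*(-92) = -441 - 4876 = -5317)
(-16502 - 33536) + c = (-16502 - 33536) - 5317 = -50038 - 5317 = -55355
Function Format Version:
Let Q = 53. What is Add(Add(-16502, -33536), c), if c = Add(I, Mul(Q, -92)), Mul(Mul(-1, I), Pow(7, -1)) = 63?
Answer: -55355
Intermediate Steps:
I = -441 (I = Mul(-7, 63) = -441)
c = -5317 (c = Add(-441, Mul(53, -92)) = Add(-441, -4876) = -5317)
Add(Add(-16502, -33536), c) = Add(Add(-16502, -33536), -5317) = Add(-50038, -5317) = -55355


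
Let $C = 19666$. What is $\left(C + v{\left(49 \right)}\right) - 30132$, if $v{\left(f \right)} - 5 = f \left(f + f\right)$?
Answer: $-5659$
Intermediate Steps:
$v{\left(f \right)} = 5 + 2 f^{2}$ ($v{\left(f \right)} = 5 + f \left(f + f\right) = 5 + f 2 f = 5 + 2 f^{2}$)
$\left(C + v{\left(49 \right)}\right) - 30132 = \left(19666 + \left(5 + 2 \cdot 49^{2}\right)\right) - 30132 = \left(19666 + \left(5 + 2 \cdot 2401\right)\right) - 30132 = \left(19666 + \left(5 + 4802\right)\right) - 30132 = \left(19666 + 4807\right) - 30132 = 24473 - 30132 = -5659$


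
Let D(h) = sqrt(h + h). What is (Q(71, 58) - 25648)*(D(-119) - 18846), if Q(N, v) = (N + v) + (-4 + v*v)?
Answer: 417608514 - 22159*I*sqrt(238) ≈ 4.1761e+8 - 3.4185e+5*I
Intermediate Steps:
D(h) = sqrt(2)*sqrt(h) (D(h) = sqrt(2*h) = sqrt(2)*sqrt(h))
Q(N, v) = -4 + N + v + v**2 (Q(N, v) = (N + v) + (-4 + v**2) = -4 + N + v + v**2)
(Q(71, 58) - 25648)*(D(-119) - 18846) = ((-4 + 71 + 58 + 58**2) - 25648)*(sqrt(2)*sqrt(-119) - 18846) = ((-4 + 71 + 58 + 3364) - 25648)*(sqrt(2)*(I*sqrt(119)) - 18846) = (3489 - 25648)*(I*sqrt(238) - 18846) = -22159*(-18846 + I*sqrt(238)) = 417608514 - 22159*I*sqrt(238)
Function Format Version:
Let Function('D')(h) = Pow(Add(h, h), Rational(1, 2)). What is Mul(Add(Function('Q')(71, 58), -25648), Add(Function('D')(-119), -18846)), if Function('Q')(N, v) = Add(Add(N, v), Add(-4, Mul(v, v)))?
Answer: Add(417608514, Mul(-22159, I, Pow(238, Rational(1, 2)))) ≈ Add(4.1761e+8, Mul(-3.4185e+5, I))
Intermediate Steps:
Function('D')(h) = Mul(Pow(2, Rational(1, 2)), Pow(h, Rational(1, 2))) (Function('D')(h) = Pow(Mul(2, h), Rational(1, 2)) = Mul(Pow(2, Rational(1, 2)), Pow(h, Rational(1, 2))))
Function('Q')(N, v) = Add(-4, N, v, Pow(v, 2)) (Function('Q')(N, v) = Add(Add(N, v), Add(-4, Pow(v, 2))) = Add(-4, N, v, Pow(v, 2)))
Mul(Add(Function('Q')(71, 58), -25648), Add(Function('D')(-119), -18846)) = Mul(Add(Add(-4, 71, 58, Pow(58, 2)), -25648), Add(Mul(Pow(2, Rational(1, 2)), Pow(-119, Rational(1, 2))), -18846)) = Mul(Add(Add(-4, 71, 58, 3364), -25648), Add(Mul(Pow(2, Rational(1, 2)), Mul(I, Pow(119, Rational(1, 2)))), -18846)) = Mul(Add(3489, -25648), Add(Mul(I, Pow(238, Rational(1, 2))), -18846)) = Mul(-22159, Add(-18846, Mul(I, Pow(238, Rational(1, 2))))) = Add(417608514, Mul(-22159, I, Pow(238, Rational(1, 2))))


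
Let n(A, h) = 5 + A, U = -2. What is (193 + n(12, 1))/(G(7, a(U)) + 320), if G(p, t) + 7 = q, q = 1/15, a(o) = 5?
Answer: 1575/2348 ≈ 0.67078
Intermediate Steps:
q = 1/15 ≈ 0.066667
G(p, t) = -104/15 (G(p, t) = -7 + 1/15 = -104/15)
(193 + n(12, 1))/(G(7, a(U)) + 320) = (193 + (5 + 12))/(-104/15 + 320) = (193 + 17)/(4696/15) = 210*(15/4696) = 1575/2348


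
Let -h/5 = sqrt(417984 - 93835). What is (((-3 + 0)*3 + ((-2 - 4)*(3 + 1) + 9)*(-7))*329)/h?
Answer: -4512*sqrt(324149)/231535 ≈ -11.095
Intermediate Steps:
h = -5*sqrt(324149) (h = -5*sqrt(417984 - 93835) = -5*sqrt(324149) ≈ -2846.7)
(((-3 + 0)*3 + ((-2 - 4)*(3 + 1) + 9)*(-7))*329)/h = (((-3 + 0)*3 + ((-2 - 4)*(3 + 1) + 9)*(-7))*329)/((-5*sqrt(324149))) = ((-3*3 + (-6*4 + 9)*(-7))*329)*(-sqrt(324149)/1620745) = ((-9 + (-24 + 9)*(-7))*329)*(-sqrt(324149)/1620745) = ((-9 - 15*(-7))*329)*(-sqrt(324149)/1620745) = ((-9 + 105)*329)*(-sqrt(324149)/1620745) = (96*329)*(-sqrt(324149)/1620745) = 31584*(-sqrt(324149)/1620745) = -4512*sqrt(324149)/231535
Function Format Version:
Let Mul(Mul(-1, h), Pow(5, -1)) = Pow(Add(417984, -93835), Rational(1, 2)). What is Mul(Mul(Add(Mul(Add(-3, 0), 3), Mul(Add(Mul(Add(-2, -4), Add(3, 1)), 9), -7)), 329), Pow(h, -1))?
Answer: Mul(Rational(-4512, 231535), Pow(324149, Rational(1, 2))) ≈ -11.095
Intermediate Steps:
h = Mul(-5, Pow(324149, Rational(1, 2))) (h = Mul(-5, Pow(Add(417984, -93835), Rational(1, 2))) = Mul(-5, Pow(324149, Rational(1, 2))) ≈ -2846.7)
Mul(Mul(Add(Mul(Add(-3, 0), 3), Mul(Add(Mul(Add(-2, -4), Add(3, 1)), 9), -7)), 329), Pow(h, -1)) = Mul(Mul(Add(Mul(Add(-3, 0), 3), Mul(Add(Mul(Add(-2, -4), Add(3, 1)), 9), -7)), 329), Pow(Mul(-5, Pow(324149, Rational(1, 2))), -1)) = Mul(Mul(Add(Mul(-3, 3), Mul(Add(Mul(-6, 4), 9), -7)), 329), Mul(Rational(-1, 1620745), Pow(324149, Rational(1, 2)))) = Mul(Mul(Add(-9, Mul(Add(-24, 9), -7)), 329), Mul(Rational(-1, 1620745), Pow(324149, Rational(1, 2)))) = Mul(Mul(Add(-9, Mul(-15, -7)), 329), Mul(Rational(-1, 1620745), Pow(324149, Rational(1, 2)))) = Mul(Mul(Add(-9, 105), 329), Mul(Rational(-1, 1620745), Pow(324149, Rational(1, 2)))) = Mul(Mul(96, 329), Mul(Rational(-1, 1620745), Pow(324149, Rational(1, 2)))) = Mul(31584, Mul(Rational(-1, 1620745), Pow(324149, Rational(1, 2)))) = Mul(Rational(-4512, 231535), Pow(324149, Rational(1, 2)))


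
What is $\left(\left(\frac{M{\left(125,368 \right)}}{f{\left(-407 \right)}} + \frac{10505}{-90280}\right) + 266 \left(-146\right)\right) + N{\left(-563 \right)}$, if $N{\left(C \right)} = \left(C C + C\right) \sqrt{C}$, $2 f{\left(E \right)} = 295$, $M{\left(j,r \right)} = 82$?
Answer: $- \frac{206858389331}{5326520} + 316406 i \sqrt{563} \approx -38836.0 + 7.5076 \cdot 10^{6} i$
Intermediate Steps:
$f{\left(E \right)} = \frac{295}{2}$ ($f{\left(E \right)} = \frac{1}{2} \cdot 295 = \frac{295}{2}$)
$N{\left(C \right)} = \sqrt{C} \left(C + C^{2}\right)$ ($N{\left(C \right)} = \left(C^{2} + C\right) \sqrt{C} = \left(C + C^{2}\right) \sqrt{C} = \sqrt{C} \left(C + C^{2}\right)$)
$\left(\left(\frac{M{\left(125,368 \right)}}{f{\left(-407 \right)}} + \frac{10505}{-90280}\right) + 266 \left(-146\right)\right) + N{\left(-563 \right)} = \left(\left(\frac{82}{\frac{295}{2}} + \frac{10505}{-90280}\right) + 266 \left(-146\right)\right) + \left(-563\right)^{\frac{3}{2}} \left(1 - 563\right) = \left(\left(82 \cdot \frac{2}{295} + 10505 \left(- \frac{1}{90280}\right)\right) - 38836\right) + - 563 i \sqrt{563} \left(-562\right) = \left(\left(\frac{164}{295} - \frac{2101}{18056}\right) - 38836\right) + 316406 i \sqrt{563} = \left(\frac{2341389}{5326520} - 38836\right) + 316406 i \sqrt{563} = - \frac{206858389331}{5326520} + 316406 i \sqrt{563}$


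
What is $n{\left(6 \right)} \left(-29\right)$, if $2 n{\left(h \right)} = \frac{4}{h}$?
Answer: $- \frac{29}{3} \approx -9.6667$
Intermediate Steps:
$n{\left(h \right)} = \frac{2}{h}$ ($n{\left(h \right)} = \frac{4 \frac{1}{h}}{2} = \frac{2}{h}$)
$n{\left(6 \right)} \left(-29\right) = \frac{2}{6} \left(-29\right) = 2 \cdot \frac{1}{6} \left(-29\right) = \frac{1}{3} \left(-29\right) = - \frac{29}{3}$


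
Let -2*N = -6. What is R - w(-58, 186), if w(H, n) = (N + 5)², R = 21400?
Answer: 21336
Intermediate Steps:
N = 3 (N = -½*(-6) = 3)
w(H, n) = 64 (w(H, n) = (3 + 5)² = 8² = 64)
R - w(-58, 186) = 21400 - 1*64 = 21400 - 64 = 21336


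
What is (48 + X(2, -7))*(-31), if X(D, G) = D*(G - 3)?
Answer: -868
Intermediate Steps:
X(D, G) = D*(-3 + G)
(48 + X(2, -7))*(-31) = (48 + 2*(-3 - 7))*(-31) = (48 + 2*(-10))*(-31) = (48 - 20)*(-31) = 28*(-31) = -868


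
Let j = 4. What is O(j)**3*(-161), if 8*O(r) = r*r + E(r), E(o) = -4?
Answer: -4347/8 ≈ -543.38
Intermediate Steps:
O(r) = -1/2 + r**2/8 (O(r) = (r*r - 4)/8 = (r**2 - 4)/8 = (-4 + r**2)/8 = -1/2 + r**2/8)
O(j)**3*(-161) = (-1/2 + (1/8)*4**2)**3*(-161) = (-1/2 + (1/8)*16)**3*(-161) = (-1/2 + 2)**3*(-161) = (3/2)**3*(-161) = (27/8)*(-161) = -4347/8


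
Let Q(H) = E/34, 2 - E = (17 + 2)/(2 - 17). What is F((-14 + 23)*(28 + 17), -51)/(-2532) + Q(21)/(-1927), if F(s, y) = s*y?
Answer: 3383165047/414728940 ≈ 8.1575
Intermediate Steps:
E = 49/15 (E = 2 - (17 + 2)/(2 - 17) = 2 - 19/(-15) = 2 - 19*(-1)/15 = 2 - 1*(-19/15) = 2 + 19/15 = 49/15 ≈ 3.2667)
Q(H) = 49/510 (Q(H) = (49/15)/34 = (49/15)*(1/34) = 49/510)
F((-14 + 23)*(28 + 17), -51)/(-2532) + Q(21)/(-1927) = (((-14 + 23)*(28 + 17))*(-51))/(-2532) + (49/510)/(-1927) = ((9*45)*(-51))*(-1/2532) + (49/510)*(-1/1927) = (405*(-51))*(-1/2532) - 49/982770 = -20655*(-1/2532) - 49/982770 = 6885/844 - 49/982770 = 3383165047/414728940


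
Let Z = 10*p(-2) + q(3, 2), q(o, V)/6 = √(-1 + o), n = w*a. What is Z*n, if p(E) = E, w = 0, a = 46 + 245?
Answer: 0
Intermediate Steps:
a = 291
n = 0 (n = 0*291 = 0)
q(o, V) = 6*√(-1 + o)
Z = -20 + 6*√2 (Z = 10*(-2) + 6*√(-1 + 3) = -20 + 6*√2 ≈ -11.515)
Z*n = (-20 + 6*√2)*0 = 0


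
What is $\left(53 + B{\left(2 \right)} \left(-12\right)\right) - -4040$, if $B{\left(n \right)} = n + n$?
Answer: $4045$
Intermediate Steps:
$B{\left(n \right)} = 2 n$
$\left(53 + B{\left(2 \right)} \left(-12\right)\right) - -4040 = \left(53 + 2 \cdot 2 \left(-12\right)\right) - -4040 = \left(53 + 4 \left(-12\right)\right) + 4040 = \left(53 - 48\right) + 4040 = 5 + 4040 = 4045$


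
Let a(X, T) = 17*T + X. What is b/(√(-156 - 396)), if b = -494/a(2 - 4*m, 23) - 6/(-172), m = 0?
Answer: 41305*I*√138/9328248 ≈ 0.052017*I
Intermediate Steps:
a(X, T) = X + 17*T
b = -41305/33798 (b = -494/((2 - 4*0) + 17*23) - 6/(-172) = -494/((2 + 0) + 391) - 6*(-1/172) = -494/(2 + 391) + 3/86 = -494/393 + 3/86 = -41305/33798 ≈ -1.2221)
b/(√(-156 - 396)) = -41305/(33798*√(-156 - 396)) = -41305*(-I*√138/276)/33798 = -(-41305)*I*√138/9328248 = 41305*I*√138/9328248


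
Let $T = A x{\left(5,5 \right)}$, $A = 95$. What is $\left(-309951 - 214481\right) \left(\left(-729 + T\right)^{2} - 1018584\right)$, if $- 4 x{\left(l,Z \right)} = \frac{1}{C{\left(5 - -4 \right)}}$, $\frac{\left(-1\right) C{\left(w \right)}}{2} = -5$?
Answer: $\frac{1014617770975}{4} \approx 2.5365 \cdot 10^{11}$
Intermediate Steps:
$C{\left(w \right)} = 10$ ($C{\left(w \right)} = \left(-2\right) \left(-5\right) = 10$)
$x{\left(l,Z \right)} = - \frac{1}{40}$ ($x{\left(l,Z \right)} = - \frac{1}{4 \cdot 10} = \left(- \frac{1}{4}\right) \frac{1}{10} = - \frac{1}{40}$)
$T = - \frac{19}{8}$ ($T = 95 \left(- \frac{1}{40}\right) = - \frac{19}{8} \approx -2.375$)
$\left(-309951 - 214481\right) \left(\left(-729 + T\right)^{2} - 1018584\right) = \left(-309951 - 214481\right) \left(\left(-729 - \frac{19}{8}\right)^{2} - 1018584\right) = - 524432 \left(\left(- \frac{5851}{8}\right)^{2} - 1018584\right) = - 524432 \left(\frac{34234201}{64} - 1018584\right) = \left(-524432\right) \left(- \frac{30955175}{64}\right) = \frac{1014617770975}{4}$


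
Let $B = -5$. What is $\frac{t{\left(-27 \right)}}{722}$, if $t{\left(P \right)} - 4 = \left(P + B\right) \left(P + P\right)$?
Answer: $\frac{866}{361} \approx 2.3989$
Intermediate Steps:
$t{\left(P \right)} = 4 + 2 P \left(-5 + P\right)$ ($t{\left(P \right)} = 4 + \left(P - 5\right) \left(P + P\right) = 4 + \left(-5 + P\right) 2 P = 4 + 2 P \left(-5 + P\right)$)
$\frac{t{\left(-27 \right)}}{722} = \frac{4 - -270 + 2 \left(-27\right)^{2}}{722} = \left(4 + 270 + 2 \cdot 729\right) \frac{1}{722} = \left(4 + 270 + 1458\right) \frac{1}{722} = 1732 \cdot \frac{1}{722} = \frac{866}{361}$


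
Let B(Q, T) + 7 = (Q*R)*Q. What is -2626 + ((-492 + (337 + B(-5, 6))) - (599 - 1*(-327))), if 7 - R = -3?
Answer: -3464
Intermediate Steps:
R = 10 (R = 7 - 1*(-3) = 7 + 3 = 10)
B(Q, T) = -7 + 10*Q² (B(Q, T) = -7 + (Q*10)*Q = -7 + (10*Q)*Q = -7 + 10*Q²)
-2626 + ((-492 + (337 + B(-5, 6))) - (599 - 1*(-327))) = -2626 + ((-492 + (337 + (-7 + 10*(-5)²))) - (599 - 1*(-327))) = -2626 + ((-492 + (337 + (-7 + 10*25))) - (599 + 327)) = -2626 + ((-492 + (337 + (-7 + 250))) - 1*926) = -2626 + ((-492 + (337 + 243)) - 926) = -2626 + ((-492 + 580) - 926) = -2626 + (88 - 926) = -2626 - 838 = -3464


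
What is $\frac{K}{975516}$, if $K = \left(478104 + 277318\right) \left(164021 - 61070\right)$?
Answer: $\frac{12961908387}{162586} \approx 79723.0$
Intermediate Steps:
$K = 77771450322$ ($K = 755422 \cdot 102951 = 77771450322$)
$\frac{K}{975516} = \frac{77771450322}{975516} = 77771450322 \cdot \frac{1}{975516} = \frac{12961908387}{162586}$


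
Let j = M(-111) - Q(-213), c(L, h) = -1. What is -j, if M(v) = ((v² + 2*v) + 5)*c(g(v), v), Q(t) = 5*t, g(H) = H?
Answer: 11039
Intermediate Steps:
M(v) = -5 - v² - 2*v (M(v) = ((v² + 2*v) + 5)*(-1) = (5 + v² + 2*v)*(-1) = -5 - v² - 2*v)
j = -11039 (j = (-5 - 1*(-111)² - 2*(-111)) - 5*(-213) = (-5 - 1*12321 + 222) - 1*(-1065) = (-5 - 12321 + 222) + 1065 = -12104 + 1065 = -11039)
-j = -1*(-11039) = 11039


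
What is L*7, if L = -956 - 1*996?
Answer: -13664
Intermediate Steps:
L = -1952 (L = -956 - 996 = -1952)
L*7 = -1952*7 = -13664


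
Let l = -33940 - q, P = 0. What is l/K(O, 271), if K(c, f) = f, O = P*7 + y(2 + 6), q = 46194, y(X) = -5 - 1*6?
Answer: -80134/271 ≈ -295.70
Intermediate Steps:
y(X) = -11 (y(X) = -5 - 6 = -11)
O = -11 (O = 0*7 - 11 = 0 - 11 = -11)
l = -80134 (l = -33940 - 1*46194 = -33940 - 46194 = -80134)
l/K(O, 271) = -80134/271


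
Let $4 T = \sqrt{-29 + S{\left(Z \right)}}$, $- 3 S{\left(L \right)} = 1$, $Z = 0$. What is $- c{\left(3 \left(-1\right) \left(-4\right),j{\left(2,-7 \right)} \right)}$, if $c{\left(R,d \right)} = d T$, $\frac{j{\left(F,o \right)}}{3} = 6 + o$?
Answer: $\frac{i \sqrt{66}}{2} \approx 4.062 i$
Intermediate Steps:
$S{\left(L \right)} = - \frac{1}{3}$ ($S{\left(L \right)} = \left(- \frac{1}{3}\right) 1 = - \frac{1}{3}$)
$T = \frac{i \sqrt{66}}{6}$ ($T = \frac{\sqrt{-29 - \frac{1}{3}}}{4} = \frac{\sqrt{- \frac{88}{3}}}{4} = \frac{\frac{2}{3} i \sqrt{66}}{4} = \frac{i \sqrt{66}}{6} \approx 1.354 i$)
$j{\left(F,o \right)} = 18 + 3 o$ ($j{\left(F,o \right)} = 3 \left(6 + o\right) = 18 + 3 o$)
$c{\left(R,d \right)} = \frac{i d \sqrt{66}}{6}$ ($c{\left(R,d \right)} = d \frac{i \sqrt{66}}{6} = \frac{i d \sqrt{66}}{6}$)
$- c{\left(3 \left(-1\right) \left(-4\right),j{\left(2,-7 \right)} \right)} = - \frac{i \left(18 + 3 \left(-7\right)\right) \sqrt{66}}{6} = - \frac{i \left(18 - 21\right) \sqrt{66}}{6} = - \frac{i \left(-3\right) \sqrt{66}}{6} = - \frac{\left(-1\right) i \sqrt{66}}{2} = \frac{i \sqrt{66}}{2}$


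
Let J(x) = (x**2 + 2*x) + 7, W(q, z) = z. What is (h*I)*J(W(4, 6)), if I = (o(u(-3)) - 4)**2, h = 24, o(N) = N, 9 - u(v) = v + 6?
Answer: 5280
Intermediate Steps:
u(v) = 3 - v (u(v) = 9 - (v + 6) = 9 - (6 + v) = 9 + (-6 - v) = 3 - v)
J(x) = 7 + x**2 + 2*x
I = 4 (I = ((3 - 1*(-3)) - 4)**2 = ((3 + 3) - 4)**2 = (6 - 4)**2 = 2**2 = 4)
(h*I)*J(W(4, 6)) = (24*4)*(7 + 6**2 + 2*6) = 96*(7 + 36 + 12) = 96*55 = 5280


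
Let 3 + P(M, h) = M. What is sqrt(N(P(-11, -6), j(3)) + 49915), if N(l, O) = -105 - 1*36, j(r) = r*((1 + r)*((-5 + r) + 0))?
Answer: sqrt(49774) ≈ 223.10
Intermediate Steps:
P(M, h) = -3 + M
j(r) = r*(1 + r)*(-5 + r) (j(r) = r*((1 + r)*(-5 + r)) = r*(1 + r)*(-5 + r))
N(l, O) = -141 (N(l, O) = -105 - 36 = -141)
sqrt(N(P(-11, -6), j(3)) + 49915) = sqrt(-141 + 49915) = sqrt(49774)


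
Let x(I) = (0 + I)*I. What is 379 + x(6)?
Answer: 415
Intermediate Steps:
x(I) = I² (x(I) = I*I = I²)
379 + x(6) = 379 + 6² = 379 + 36 = 415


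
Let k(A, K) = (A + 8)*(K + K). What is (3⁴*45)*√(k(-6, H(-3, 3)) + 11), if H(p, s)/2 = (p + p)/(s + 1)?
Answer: 3645*I ≈ 3645.0*I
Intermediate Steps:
H(p, s) = 4*p/(1 + s) (H(p, s) = 2*((p + p)/(s + 1)) = 2*((2*p)/(1 + s)) = 2*(2*p/(1 + s)) = 4*p/(1 + s))
k(A, K) = 2*K*(8 + A) (k(A, K) = (8 + A)*(2*K) = 2*K*(8 + A))
(3⁴*45)*√(k(-6, H(-3, 3)) + 11) = (3⁴*45)*√(2*(4*(-3)/(1 + 3))*(8 - 6) + 11) = (81*45)*√(2*(4*(-3)/4)*2 + 11) = 3645*√(2*(4*(-3)*(¼))*2 + 11) = 3645*√(2*(-3)*2 + 11) = 3645*√(-12 + 11) = 3645*√(-1) = 3645*I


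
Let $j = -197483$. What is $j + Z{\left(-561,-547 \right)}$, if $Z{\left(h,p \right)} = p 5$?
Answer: $-200218$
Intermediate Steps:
$Z{\left(h,p \right)} = 5 p$
$j + Z{\left(-561,-547 \right)} = -197483 + 5 \left(-547\right) = -197483 - 2735 = -200218$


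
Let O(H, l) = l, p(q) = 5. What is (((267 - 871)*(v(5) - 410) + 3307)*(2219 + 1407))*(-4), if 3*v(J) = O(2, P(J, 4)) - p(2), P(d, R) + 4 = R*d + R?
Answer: -3595933208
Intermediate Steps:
P(d, R) = -4 + R + R*d (P(d, R) = -4 + (R*d + R) = -4 + (R + R*d) = -4 + R + R*d)
v(J) = -5/3 + 4*J/3 (v(J) = ((-4 + 4 + 4*J) - 1*5)/3 = (4*J - 5)/3 = (-5 + 4*J)/3 = -5/3 + 4*J/3)
(((267 - 871)*(v(5) - 410) + 3307)*(2219 + 1407))*(-4) = (((267 - 871)*((-5/3 + (4/3)*5) - 410) + 3307)*(2219 + 1407))*(-4) = ((-604*((-5/3 + 20/3) - 410) + 3307)*3626)*(-4) = ((-604*(5 - 410) + 3307)*3626)*(-4) = ((-604*(-405) + 3307)*3626)*(-4) = ((244620 + 3307)*3626)*(-4) = (247927*3626)*(-4) = 898983302*(-4) = -3595933208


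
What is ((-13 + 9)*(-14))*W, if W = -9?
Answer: -504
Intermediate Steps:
((-13 + 9)*(-14))*W = ((-13 + 9)*(-14))*(-9) = -4*(-14)*(-9) = 56*(-9) = -504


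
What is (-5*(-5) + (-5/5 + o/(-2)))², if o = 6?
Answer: 441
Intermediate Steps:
(-5*(-5) + (-5/5 + o/(-2)))² = (-5*(-5) + (-5/5 + 6/(-2)))² = (25 + (-5*⅕ + 6*(-½)))² = (25 + (-1 - 3))² = (25 - 4)² = 21² = 441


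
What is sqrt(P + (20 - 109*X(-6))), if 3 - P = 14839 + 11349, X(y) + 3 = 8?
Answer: I*sqrt(26710) ≈ 163.43*I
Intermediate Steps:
X(y) = 5 (X(y) = -3 + 8 = 5)
P = -26185 (P = 3 - (14839 + 11349) = 3 - 1*26188 = 3 - 26188 = -26185)
sqrt(P + (20 - 109*X(-6))) = sqrt(-26185 + (20 - 109*5)) = sqrt(-26185 + (20 - 545)) = sqrt(-26185 - 525) = sqrt(-26710) = I*sqrt(26710)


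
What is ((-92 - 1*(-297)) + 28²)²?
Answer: 978121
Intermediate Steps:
((-92 - 1*(-297)) + 28²)² = ((-92 + 297) + 784)² = (205 + 784)² = 989² = 978121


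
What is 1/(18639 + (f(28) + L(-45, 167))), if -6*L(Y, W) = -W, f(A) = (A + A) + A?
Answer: 6/112505 ≈ 5.3331e-5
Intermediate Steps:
f(A) = 3*A (f(A) = 2*A + A = 3*A)
L(Y, W) = W/6 (L(Y, W) = -(-1)*W/6 = W/6)
1/(18639 + (f(28) + L(-45, 167))) = 1/(18639 + (3*28 + (1/6)*167)) = 1/(18639 + (84 + 167/6)) = 1/(18639 + 671/6) = 1/(112505/6) = 6/112505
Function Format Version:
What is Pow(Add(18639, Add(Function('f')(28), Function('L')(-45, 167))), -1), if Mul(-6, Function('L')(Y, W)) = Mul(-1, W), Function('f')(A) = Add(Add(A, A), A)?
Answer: Rational(6, 112505) ≈ 5.3331e-5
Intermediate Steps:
Function('f')(A) = Mul(3, A) (Function('f')(A) = Add(Mul(2, A), A) = Mul(3, A))
Function('L')(Y, W) = Mul(Rational(1, 6), W) (Function('L')(Y, W) = Mul(Rational(-1, 6), Mul(-1, W)) = Mul(Rational(1, 6), W))
Pow(Add(18639, Add(Function('f')(28), Function('L')(-45, 167))), -1) = Pow(Add(18639, Add(Mul(3, 28), Mul(Rational(1, 6), 167))), -1) = Pow(Add(18639, Add(84, Rational(167, 6))), -1) = Pow(Add(18639, Rational(671, 6)), -1) = Pow(Rational(112505, 6), -1) = Rational(6, 112505)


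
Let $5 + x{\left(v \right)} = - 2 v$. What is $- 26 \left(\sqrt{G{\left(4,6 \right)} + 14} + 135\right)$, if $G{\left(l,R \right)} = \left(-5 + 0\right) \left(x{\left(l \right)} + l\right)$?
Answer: $-3510 - 26 \sqrt{59} \approx -3709.7$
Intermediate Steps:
$x{\left(v \right)} = -5 - 2 v$
$G{\left(l,R \right)} = 25 + 5 l$ ($G{\left(l,R \right)} = \left(-5 + 0\right) \left(\left(-5 - 2 l\right) + l\right) = - 5 \left(-5 - l\right) = 25 + 5 l$)
$- 26 \left(\sqrt{G{\left(4,6 \right)} + 14} + 135\right) = - 26 \left(\sqrt{\left(25 + 5 \cdot 4\right) + 14} + 135\right) = - 26 \left(\sqrt{\left(25 + 20\right) + 14} + 135\right) = - 26 \left(\sqrt{45 + 14} + 135\right) = - 26 \left(\sqrt{59} + 135\right) = - 26 \left(135 + \sqrt{59}\right) = -3510 - 26 \sqrt{59}$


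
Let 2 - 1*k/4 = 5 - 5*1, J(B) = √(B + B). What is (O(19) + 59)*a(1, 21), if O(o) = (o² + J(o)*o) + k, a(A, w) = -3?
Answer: -1284 - 57*√38 ≈ -1635.4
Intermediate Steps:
J(B) = √2*√B (J(B) = √(2*B) = √2*√B)
k = 8 (k = 8 - 4*(5 - 5*1) = 8 - 4*(5 - 5) = 8 - 4*0 = 8 + 0 = 8)
O(o) = 8 + o² + √2*o^(3/2) (O(o) = (o² + (√2*√o)*o) + 8 = (o² + √2*o^(3/2)) + 8 = 8 + o² + √2*o^(3/2))
(O(19) + 59)*a(1, 21) = ((8 + 19² + √2*19^(3/2)) + 59)*(-3) = ((8 + 361 + √2*(19*√19)) + 59)*(-3) = ((8 + 361 + 19*√38) + 59)*(-3) = ((369 + 19*√38) + 59)*(-3) = (428 + 19*√38)*(-3) = -1284 - 57*√38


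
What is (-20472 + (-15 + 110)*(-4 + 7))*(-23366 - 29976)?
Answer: 1076814954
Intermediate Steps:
(-20472 + (-15 + 110)*(-4 + 7))*(-23366 - 29976) = (-20472 + 95*3)*(-53342) = (-20472 + 285)*(-53342) = -20187*(-53342) = 1076814954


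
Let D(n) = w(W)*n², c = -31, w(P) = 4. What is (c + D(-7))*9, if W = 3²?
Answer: 1485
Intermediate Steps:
W = 9
D(n) = 4*n²
(c + D(-7))*9 = (-31 + 4*(-7)²)*9 = (-31 + 4*49)*9 = (-31 + 196)*9 = 165*9 = 1485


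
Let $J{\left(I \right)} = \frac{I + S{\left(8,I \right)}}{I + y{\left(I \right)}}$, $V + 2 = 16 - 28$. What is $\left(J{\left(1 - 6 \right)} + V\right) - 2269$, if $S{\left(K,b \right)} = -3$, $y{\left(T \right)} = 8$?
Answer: $- \frac{6857}{3} \approx -2285.7$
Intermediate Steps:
$V = -14$ ($V = -2 + \left(16 - 28\right) = -2 - 12 = -14$)
$J{\left(I \right)} = \frac{-3 + I}{8 + I}$ ($J{\left(I \right)} = \frac{I - 3}{I + 8} = \frac{-3 + I}{8 + I}$)
$\left(J{\left(1 - 6 \right)} + V\right) - 2269 = \left(\frac{-3 + \left(1 - 6\right)}{8 + \left(1 - 6\right)} - 14\right) - 2269 = \left(\frac{-3 - 5}{8 - 5} - 14\right) - 2269 = \left(\frac{1}{3} \left(-8\right) - 14\right) - 2269 = \left(- \frac{8}{3} - 14\right) - 2269 = - \frac{50}{3} - 2269 = - \frac{6857}{3}$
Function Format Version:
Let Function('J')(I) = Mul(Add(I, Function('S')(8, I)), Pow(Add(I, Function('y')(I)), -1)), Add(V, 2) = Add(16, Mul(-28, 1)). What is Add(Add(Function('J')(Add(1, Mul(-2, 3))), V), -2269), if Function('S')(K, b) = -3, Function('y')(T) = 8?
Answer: Rational(-6857, 3) ≈ -2285.7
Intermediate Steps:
V = -14 (V = Add(-2, Add(16, Mul(-28, 1))) = Add(-2, Add(16, -28)) = Add(-2, -12) = -14)
Function('J')(I) = Mul(Pow(Add(8, I), -1), Add(-3, I)) (Function('J')(I) = Mul(Add(I, -3), Pow(Add(I, 8), -1)) = Mul(Add(-3, I), Pow(Add(8, I), -1)) = Mul(Pow(Add(8, I), -1), Add(-3, I)))
Add(Add(Function('J')(Add(1, Mul(-2, 3))), V), -2269) = Add(Add(Mul(Pow(Add(8, Add(1, Mul(-2, 3))), -1), Add(-3, Add(1, Mul(-2, 3)))), -14), -2269) = Add(Add(Mul(Pow(Add(8, Add(1, -6)), -1), Add(-3, Add(1, -6))), -14), -2269) = Add(Add(Mul(Pow(Add(8, -5), -1), Add(-3, -5)), -14), -2269) = Add(Add(Mul(Pow(3, -1), -8), -14), -2269) = Add(Add(Mul(Rational(1, 3), -8), -14), -2269) = Add(Add(Rational(-8, 3), -14), -2269) = Add(Rational(-50, 3), -2269) = Rational(-6857, 3)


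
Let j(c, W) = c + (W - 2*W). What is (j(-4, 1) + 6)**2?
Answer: 1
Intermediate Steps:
j(c, W) = c - W
(j(-4, 1) + 6)**2 = ((-4 - 1*1) + 6)**2 = ((-4 - 1) + 6)**2 = (-5 + 6)**2 = 1**2 = 1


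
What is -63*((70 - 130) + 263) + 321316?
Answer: 308527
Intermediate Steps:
-63*((70 - 130) + 263) + 321316 = -63*(-60 + 263) + 321316 = -63*203 + 321316 = -12789 + 321316 = 308527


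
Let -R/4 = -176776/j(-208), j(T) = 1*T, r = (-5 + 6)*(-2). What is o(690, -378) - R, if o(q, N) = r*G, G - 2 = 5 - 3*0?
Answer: 44012/13 ≈ 3385.5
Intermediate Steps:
G = 7 (G = 2 + (5 - 3*0) = 2 + (5 + 0) = 2 + 5 = 7)
r = -2 (r = 1*(-2) = -2)
o(q, N) = -14 (o(q, N) = -2*7 = -14)
j(T) = T
R = -44194/13 (R = -(-707104)/(-208) = -(-707104)*(-1)/208 = -4*22097/26 = -44194/13 ≈ -3399.5)
o(690, -378) - R = -14 - 1*(-44194/13) = -14 + 44194/13 = 44012/13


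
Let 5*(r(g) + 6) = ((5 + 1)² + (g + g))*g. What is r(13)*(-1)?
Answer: -776/5 ≈ -155.20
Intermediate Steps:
r(g) = -6 + g*(36 + 2*g)/5 (r(g) = -6 + (((5 + 1)² + (g + g))*g)/5 = -6 + ((6² + 2*g)*g)/5 = -6 + ((36 + 2*g)*g)/5 = -6 + (g*(36 + 2*g))/5 = -6 + g*(36 + 2*g)/5)
r(13)*(-1) = (-6 + (⅖)*13² + (36/5)*13)*(-1) = (-6 + (⅖)*169 + 468/5)*(-1) = (-6 + 338/5 + 468/5)*(-1) = (776/5)*(-1) = -776/5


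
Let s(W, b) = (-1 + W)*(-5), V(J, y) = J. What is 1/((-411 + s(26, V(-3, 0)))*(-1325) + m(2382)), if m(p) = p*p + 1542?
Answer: 1/6385666 ≈ 1.5660e-7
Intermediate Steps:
s(W, b) = 5 - 5*W
m(p) = 1542 + p**2 (m(p) = p**2 + 1542 = 1542 + p**2)
1/((-411 + s(26, V(-3, 0)))*(-1325) + m(2382)) = 1/((-411 + (5 - 5*26))*(-1325) + (1542 + 2382**2)) = 1/((-411 + (5 - 130))*(-1325) + (1542 + 5673924)) = 1/((-411 - 125)*(-1325) + 5675466) = 1/(-536*(-1325) + 5675466) = 1/(710200 + 5675466) = 1/6385666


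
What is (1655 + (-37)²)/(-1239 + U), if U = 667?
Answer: -756/143 ≈ -5.2867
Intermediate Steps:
(1655 + (-37)²)/(-1239 + U) = (1655 + (-37)²)/(-1239 + 667) = (1655 + 1369)/(-572) = 3024*(-1/572) = -756/143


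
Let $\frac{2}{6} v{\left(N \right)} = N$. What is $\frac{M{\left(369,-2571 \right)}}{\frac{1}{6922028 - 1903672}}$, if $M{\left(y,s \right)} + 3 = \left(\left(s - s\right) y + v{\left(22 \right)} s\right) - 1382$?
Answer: $-858495179276$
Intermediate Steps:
$v{\left(N \right)} = 3 N$
$M{\left(y,s \right)} = -1385 + 66 s$ ($M{\left(y,s \right)} = -3 - \left(1382 - 3 \cdot 22 s - \left(s - s\right) y\right) = -3 + \left(\left(0 y + 66 s\right) - 1382\right) = -3 + \left(\left(0 + 66 s\right) - 1382\right) = -3 + \left(66 s - 1382\right) = -3 + \left(-1382 + 66 s\right) = -1385 + 66 s$)
$\frac{M{\left(369,-2571 \right)}}{\frac{1}{6922028 - 1903672}} = \frac{-1385 + 66 \left(-2571\right)}{\frac{1}{6922028 - 1903672}} = \frac{-1385 - 169686}{\frac{1}{5018356}} = - 171071 \frac{1}{\frac{1}{5018356}} = \left(-171071\right) 5018356 = -858495179276$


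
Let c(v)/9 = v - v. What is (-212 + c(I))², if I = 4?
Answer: 44944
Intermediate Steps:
c(v) = 0 (c(v) = 9*(v - v) = 9*0 = 0)
(-212 + c(I))² = (-212 + 0)² = (-212)² = 44944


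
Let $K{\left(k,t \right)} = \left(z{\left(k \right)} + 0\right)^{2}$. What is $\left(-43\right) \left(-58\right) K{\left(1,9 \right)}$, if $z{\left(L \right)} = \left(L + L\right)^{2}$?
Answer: $39904$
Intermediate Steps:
$z{\left(L \right)} = 4 L^{2}$ ($z{\left(L \right)} = \left(2 L\right)^{2} = 4 L^{2}$)
$K{\left(k,t \right)} = 16 k^{4}$ ($K{\left(k,t \right)} = \left(4 k^{2} + 0\right)^{2} = \left(4 k^{2}\right)^{2} = 16 k^{4}$)
$\left(-43\right) \left(-58\right) K{\left(1,9 \right)} = \left(-43\right) \left(-58\right) 16 \cdot 1^{4} = 2494 \cdot 16 \cdot 1 = 2494 \cdot 16 = 39904$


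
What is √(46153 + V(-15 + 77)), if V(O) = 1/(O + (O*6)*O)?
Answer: √24683172536154/23126 ≈ 214.83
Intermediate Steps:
V(O) = 1/(O + 6*O²) (V(O) = 1/(O + (6*O)*O) = 1/(O + 6*O²))
√(46153 + V(-15 + 77)) = √(46153 + 1/((-15 + 77)*(1 + 6*(-15 + 77)))) = √(46153 + 1/(62*(1 + 6*62))) = √(46153 + 1/(62*(1 + 372))) = √(46153 + (1/62)/373) = √(46153 + (1/62)*(1/373)) = √(46153 + 1/23126) = √(1067334279/23126) = √24683172536154/23126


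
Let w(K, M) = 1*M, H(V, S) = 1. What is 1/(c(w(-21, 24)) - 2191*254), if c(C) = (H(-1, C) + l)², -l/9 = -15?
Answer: -1/538018 ≈ -1.8587e-6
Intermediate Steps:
l = 135 (l = -9*(-15) = 135)
w(K, M) = M
c(C) = 18496 (c(C) = (1 + 135)² = 136² = 18496)
1/(c(w(-21, 24)) - 2191*254) = 1/(18496 - 2191*254) = 1/(18496 - 556514) = 1/(-538018) = -1/538018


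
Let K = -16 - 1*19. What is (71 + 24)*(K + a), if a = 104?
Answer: 6555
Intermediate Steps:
K = -35 (K = -16 - 19 = -35)
(71 + 24)*(K + a) = (71 + 24)*(-35 + 104) = 95*69 = 6555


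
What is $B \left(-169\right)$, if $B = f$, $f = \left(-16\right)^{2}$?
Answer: $-43264$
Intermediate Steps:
$f = 256$
$B = 256$
$B \left(-169\right) = 256 \left(-169\right) = -43264$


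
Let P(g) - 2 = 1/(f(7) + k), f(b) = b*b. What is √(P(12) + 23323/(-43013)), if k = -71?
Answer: √1264666763558/946286 ≈ 1.1884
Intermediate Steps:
f(b) = b²
P(g) = 43/22 (P(g) = 2 + 1/(7² - 71) = 2 + 1/(49 - 71) = 2 + 1/(-22) = 2 - 1/22 = 43/22)
√(P(12) + 23323/(-43013)) = √(43/22 + 23323/(-43013)) = √(43/22 + 23323*(-1/43013)) = √(43/22 - 23323/43013) = √(1336453/946286) = √1264666763558/946286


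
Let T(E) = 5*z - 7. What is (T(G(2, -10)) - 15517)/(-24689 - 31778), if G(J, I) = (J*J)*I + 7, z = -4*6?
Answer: 15644/56467 ≈ 0.27705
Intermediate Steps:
z = -24
G(J, I) = 7 + I*J**2 (G(J, I) = J**2*I + 7 = I*J**2 + 7 = 7 + I*J**2)
T(E) = -127 (T(E) = 5*(-24) - 7 = -120 - 7 = -127)
(T(G(2, -10)) - 15517)/(-24689 - 31778) = (-127 - 15517)/(-24689 - 31778) = -15644/(-56467) = -15644*(-1/56467) = 15644/56467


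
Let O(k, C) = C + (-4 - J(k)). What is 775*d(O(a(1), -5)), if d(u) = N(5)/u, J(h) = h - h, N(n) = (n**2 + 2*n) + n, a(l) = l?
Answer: -31000/9 ≈ -3444.4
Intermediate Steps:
N(n) = n**2 + 3*n
J(h) = 0
O(k, C) = -4 + C (O(k, C) = C + (-4 - 1*0) = C + (-4 + 0) = C - 4 = -4 + C)
d(u) = 40/u (d(u) = (5*(3 + 5))/u = (5*8)/u = 40/u)
775*d(O(a(1), -5)) = 775*(40/(-4 - 5)) = 775*(40/(-9)) = 775*(40*(-1/9)) = 775*(-40/9) = -31000/9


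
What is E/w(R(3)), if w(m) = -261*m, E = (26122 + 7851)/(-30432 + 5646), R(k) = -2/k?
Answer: -33973/4312764 ≈ -0.0078773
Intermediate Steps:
E = -33973/24786 (E = 33973/(-24786) = 33973*(-1/24786) = -33973/24786 ≈ -1.3707)
E/w(R(3)) = -33973/(24786*((-(-522)/3))) = -33973/(24786*((-261*(-2/3)))) = -33973/24786/174 = -33973/24786*1/174 = -33973/4312764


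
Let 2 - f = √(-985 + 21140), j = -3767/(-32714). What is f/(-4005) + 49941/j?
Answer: 6543248337836/15086835 + √20155/4005 ≈ 4.3371e+5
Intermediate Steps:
j = 3767/32714 (j = -3767*(-1/32714) = 3767/32714 ≈ 0.11515)
f = 2 - √20155 (f = 2 - √(-985 + 21140) = 2 - √20155 ≈ -139.97)
f/(-4005) + 49941/j = (2 - √20155)/(-4005) + 49941/(3767/32714) = (2 - √20155)*(-1/4005) + 49941*(32714/3767) = (-2/4005 + √20155/4005) + 1633769874/3767 = 6543248337836/15086835 + √20155/4005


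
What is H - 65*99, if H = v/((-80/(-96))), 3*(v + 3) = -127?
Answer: -32447/5 ≈ -6489.4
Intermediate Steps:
v = -136/3 (v = -3 + (⅓)*(-127) = -3 - 127/3 = -136/3 ≈ -45.333)
H = -272/5 (H = -136/(3*((-80/(-96)))) = -136/(3*((-80*(-1/96)))) = -136/(3*⅚) = -136/3*6/5 = -272/5 ≈ -54.400)
H - 65*99 = -272/5 - 65*99 = -272/5 - 6435 = -32447/5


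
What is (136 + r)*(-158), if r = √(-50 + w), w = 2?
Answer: -21488 - 632*I*√3 ≈ -21488.0 - 1094.7*I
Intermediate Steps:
r = 4*I*√3 (r = √(-50 + 2) = √(-48) = 4*I*√3 ≈ 6.9282*I)
(136 + r)*(-158) = (136 + 4*I*√3)*(-158) = -21488 - 632*I*√3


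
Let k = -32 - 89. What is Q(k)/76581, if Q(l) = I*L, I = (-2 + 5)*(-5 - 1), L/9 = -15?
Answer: 270/8509 ≈ 0.031731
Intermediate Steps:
L = -135 (L = 9*(-15) = -135)
k = -121
I = -18 (I = 3*(-6) = -18)
Q(l) = 2430 (Q(l) = -18*(-135) = 2430)
Q(k)/76581 = 2430/76581 = 2430*(1/76581) = 270/8509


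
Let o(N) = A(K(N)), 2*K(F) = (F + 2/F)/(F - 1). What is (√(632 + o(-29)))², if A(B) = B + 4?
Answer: 369161/580 ≈ 636.48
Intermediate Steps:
K(F) = (F + 2/F)/(2*(-1 + F)) (K(F) = ((F + 2/F)/(F - 1))/2 = ((F + 2/F)/(-1 + F))/2 = (F + 2/F)/(2*(-1 + F)))
A(B) = 4 + B
o(N) = 4 + (2 + N²)/(2*N*(-1 + N))
(√(632 + o(-29)))² = (√(632 + (½)*(2 - 8*(-29) + 9*(-29)²)/(-29*(-1 - 29))))² = (√(632 + (½)*(-1/29)*(2 + 232 + 9*841)/(-30)))² = (√(632 + (½)*(-1/29)*(-1/30)*(2 + 232 + 7569)))² = (√(632 + (½)*(-1/29)*(-1/30)*7803))² = (√(632 + 2601/580))² = (√(369161/580))² = (√53528345/290)² = 369161/580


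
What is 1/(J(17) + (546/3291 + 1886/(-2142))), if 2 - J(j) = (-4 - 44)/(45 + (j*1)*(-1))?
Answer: 1174887/3524317 ≈ 0.33337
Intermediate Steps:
J(j) = 2 + 48/(45 - j) (J(j) = 2 - (-4 - 44)/(45 + (j*1)*(-1)) = 2 - (-48)/(45 + j*(-1)) = 2 - (-48)/(45 - j) = 2 + 48/(45 - j))
1/(J(17) + (546/3291 + 1886/(-2142))) = 1/(2*(-69 + 17)/(-45 + 17) + (546/3291 + 1886/(-2142))) = 1/(2*(-52)/(-28) + (546*(1/3291) + 1886*(-1/2142))) = 1/(2*(-1/28)*(-52) + (182/1097 - 943/1071)) = 1/(26/7 - 839549/1174887) = 1/(3524317/1174887) = 1174887/3524317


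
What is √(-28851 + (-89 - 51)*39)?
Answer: I*√34311 ≈ 185.23*I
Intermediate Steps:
√(-28851 + (-89 - 51)*39) = √(-28851 - 140*39) = √(-28851 - 5460) = √(-34311) = I*√34311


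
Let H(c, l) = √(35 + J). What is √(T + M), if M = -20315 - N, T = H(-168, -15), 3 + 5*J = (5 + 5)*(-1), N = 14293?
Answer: √(-865200 + 45*√10)/5 ≈ 186.02*I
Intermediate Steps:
J = -13/5 (J = -⅗ + ((5 + 5)*(-1))/5 = -⅗ + (10*(-1))/5 = -⅗ + (⅕)*(-10) = -⅗ - 2 = -13/5 ≈ -2.6000)
H(c, l) = 9*√10/5 (H(c, l) = √(35 - 13/5) = √(162/5) = 9*√10/5)
T = 9*√10/5 ≈ 5.6921
M = -34608 (M = -20315 - 1*14293 = -20315 - 14293 = -34608)
√(T + M) = √(9*√10/5 - 34608) = √(-34608 + 9*√10/5)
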